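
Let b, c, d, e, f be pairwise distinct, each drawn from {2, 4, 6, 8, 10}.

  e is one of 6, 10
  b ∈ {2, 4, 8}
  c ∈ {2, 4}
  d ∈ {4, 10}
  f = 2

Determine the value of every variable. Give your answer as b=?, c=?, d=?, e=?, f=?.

f has just one choice, so f = 2. So b, c can't be 2.
c's domain is down to {4}, so c = 4. Eliminate 4 elsewhere: b, d.
d has just one choice, so d = 10. Eliminate 10 elsewhere: e.
e's domain is down to {6}, so e = 6.
That leaves b = 8.

b=8, c=4, d=10, e=6, f=2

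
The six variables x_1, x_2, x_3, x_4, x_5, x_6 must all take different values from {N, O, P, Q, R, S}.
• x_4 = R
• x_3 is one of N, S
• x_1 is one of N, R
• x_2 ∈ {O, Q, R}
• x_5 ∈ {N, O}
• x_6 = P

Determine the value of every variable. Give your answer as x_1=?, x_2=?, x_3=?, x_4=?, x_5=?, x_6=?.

x_1=N, x_2=Q, x_3=S, x_4=R, x_5=O, x_6=P

x_4 has just one choice, so x_4 = R. Strike R from x_1, x_2.
That leaves x_6 = P.
That leaves x_1 = N. Remove N from x_3, x_5.
x_3's domain is down to {S}, so x_3 = S.
x_5 has just one choice, so x_5 = O. Remove O from x_2.
That leaves x_2 = Q.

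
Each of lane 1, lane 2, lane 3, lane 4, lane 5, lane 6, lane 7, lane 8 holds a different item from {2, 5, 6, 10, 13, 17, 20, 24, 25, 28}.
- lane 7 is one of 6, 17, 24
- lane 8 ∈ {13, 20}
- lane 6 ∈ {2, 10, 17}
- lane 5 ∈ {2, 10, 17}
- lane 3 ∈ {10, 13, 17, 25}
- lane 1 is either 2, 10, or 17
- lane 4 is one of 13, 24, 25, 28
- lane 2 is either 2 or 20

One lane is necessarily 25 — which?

lane 3

The 3 variables lane 1, lane 5, lane 6 are confined to {2, 10, 17}, which locks those values in; drop them from lane 2, lane 3, lane 7.
lane 2 has just one choice, so lane 2 = 20. Remove 20 from lane 8.
That leaves lane 8 = 13. Strike 13 from lane 3, lane 4.
So 25 goes to lane 3.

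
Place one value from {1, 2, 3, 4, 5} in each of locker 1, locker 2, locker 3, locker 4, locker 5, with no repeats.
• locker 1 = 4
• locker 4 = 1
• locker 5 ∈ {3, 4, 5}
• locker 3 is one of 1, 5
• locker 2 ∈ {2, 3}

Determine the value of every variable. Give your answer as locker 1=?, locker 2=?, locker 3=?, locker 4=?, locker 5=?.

locker 1's domain is down to {4}, so locker 1 = 4. Strike 4 from locker 5.
locker 4's domain is down to {1}, so locker 4 = 1. Remove 1 from locker 3.
That leaves locker 3 = 5. Remove 5 from locker 5.
locker 5's domain is down to {3}, so locker 5 = 3. Remove 3 from locker 2.
locker 2 has just one choice, so locker 2 = 2.

locker 1=4, locker 2=2, locker 3=5, locker 4=1, locker 5=3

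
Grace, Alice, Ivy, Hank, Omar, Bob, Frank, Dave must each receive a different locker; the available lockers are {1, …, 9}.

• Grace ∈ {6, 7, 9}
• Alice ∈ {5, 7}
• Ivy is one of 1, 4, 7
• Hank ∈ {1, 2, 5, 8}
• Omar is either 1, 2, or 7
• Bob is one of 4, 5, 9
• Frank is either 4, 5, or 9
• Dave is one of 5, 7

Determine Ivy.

The 8 variables together cover exactly {1, 2, 4, 5, 6, 7, 8, 9} — 8 values for 8 variables — and 6 appears only in Grace's list, so Grace = 6.
The 7 still-open variables draw from only 7 values {1, 2, 4, 5, 7, 8, 9}, so each is used; only Hank can be 8, hence Hank = 8.
The 6 still-open variables together cover exactly {1, 2, 4, 5, 7, 9} — 6 values for 6 variables — and 2 appears only in Omar's list, so Omar = 2.
The 5 still-open variables draw from only 5 values {1, 4, 5, 7, 9}, so each is used; only Ivy can be 1, hence Ivy = 1.

1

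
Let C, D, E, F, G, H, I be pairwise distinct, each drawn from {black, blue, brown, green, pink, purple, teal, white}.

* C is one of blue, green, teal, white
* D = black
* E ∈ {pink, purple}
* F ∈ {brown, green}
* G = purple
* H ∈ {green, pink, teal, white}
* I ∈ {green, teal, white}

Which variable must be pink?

E

D has just one choice, so D = black.
That leaves G = purple. So E can't be purple.
So pink goes to E.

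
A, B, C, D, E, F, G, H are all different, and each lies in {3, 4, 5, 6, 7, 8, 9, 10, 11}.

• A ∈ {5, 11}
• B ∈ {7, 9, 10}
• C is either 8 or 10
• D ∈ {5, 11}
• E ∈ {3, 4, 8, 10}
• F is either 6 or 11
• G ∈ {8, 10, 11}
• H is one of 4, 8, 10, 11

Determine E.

A and D share exactly the 2 values {5, 11}; by pigeonhole those values go to them, so strike 5, 11 from F, G, H.
F's domain is down to {6}, so F = 6.
C and G between them cover only {8, 10} — a naked pair. Remove those values from B, E, H.
H's domain is down to {4}, so H = 4. Strike 4 from E.
So E = 3.

3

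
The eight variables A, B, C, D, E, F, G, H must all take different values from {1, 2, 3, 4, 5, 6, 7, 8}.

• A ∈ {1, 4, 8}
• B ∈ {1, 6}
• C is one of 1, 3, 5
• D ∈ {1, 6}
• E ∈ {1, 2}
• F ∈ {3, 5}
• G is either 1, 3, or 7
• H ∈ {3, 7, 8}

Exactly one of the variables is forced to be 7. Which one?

The 8 variables draw from only 8 values {1, 2, 3, 4, 5, 6, 7, 8}, so each is used; only E can be 2, hence E = 2.
The 7 still-open variables together cover exactly {1, 3, 4, 5, 6, 7, 8} — 7 values for 7 variables — and 4 appears only in A's list, so A = 4.
The 6 still-open variables draw from only 6 values {1, 3, 5, 6, 7, 8}, so each is used; only H can be 8, hence H = 8.
The 5 still-open variables draw from only 5 values {1, 3, 5, 6, 7}, so each is used; only G can be 7, hence G = 7.

G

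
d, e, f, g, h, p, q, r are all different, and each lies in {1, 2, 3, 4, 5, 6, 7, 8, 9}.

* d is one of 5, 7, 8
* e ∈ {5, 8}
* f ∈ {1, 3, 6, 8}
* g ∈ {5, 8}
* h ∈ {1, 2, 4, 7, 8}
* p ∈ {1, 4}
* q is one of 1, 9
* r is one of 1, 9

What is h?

The 2 variables e and g are confined to {5, 8}, which locks those values in; drop them from d, f, h.
d must be 7 (only option left). Strike 7 from h.
q and r between them cover only {1, 9} — a naked pair. Remove those values from f, h, p.
That leaves p = 4. Strike 4 from h.
So h = 2.

2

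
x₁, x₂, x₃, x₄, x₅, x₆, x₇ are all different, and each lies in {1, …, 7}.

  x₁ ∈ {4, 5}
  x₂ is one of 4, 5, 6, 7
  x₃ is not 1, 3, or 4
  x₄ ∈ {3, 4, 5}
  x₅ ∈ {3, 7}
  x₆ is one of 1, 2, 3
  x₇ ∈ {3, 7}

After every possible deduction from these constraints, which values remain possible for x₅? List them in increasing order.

Among the 7 variables, 1 fits only x₆ (and all 7 values in {1, 2, 3, 4, 5, 6, 7} must be used), so x₆ = 1.
The 6 still-open variables together cover exactly {2, 3, 4, 5, 6, 7} — 6 values for 6 variables — and 2 appears only in x₃'s list, so x₃ = 2.
The 5 still-open variables together cover exactly {3, 4, 5, 6, 7} — 5 values for 5 variables — and 6 appears only in x₂'s list, so x₂ = 6.
The 2 variables x₅ and x₇ are confined to {3, 7}, which locks those values in; drop them from x₄.
No further eliminations apply; x₅ can still be any of 3, 7.

3, 7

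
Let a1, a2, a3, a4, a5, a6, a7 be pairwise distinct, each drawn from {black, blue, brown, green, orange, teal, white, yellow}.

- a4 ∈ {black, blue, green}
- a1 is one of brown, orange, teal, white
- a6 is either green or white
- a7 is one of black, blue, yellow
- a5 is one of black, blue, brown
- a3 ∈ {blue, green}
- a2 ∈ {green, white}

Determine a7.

yellow

a2 and a6 between them cover only {green, white} — a naked pair. Remove those values from a1, a3, a4.
a3's domain is down to {blue}, so a3 = blue. So a4, a5, a7 can't be blue.
a4's domain is down to {black}, so a4 = black. So a5, a7 can't be black.
So a7 = yellow.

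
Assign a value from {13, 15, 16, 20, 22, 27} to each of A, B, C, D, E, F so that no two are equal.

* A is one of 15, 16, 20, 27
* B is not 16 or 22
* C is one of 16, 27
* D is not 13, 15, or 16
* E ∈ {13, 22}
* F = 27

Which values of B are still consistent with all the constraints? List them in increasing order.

F's domain is down to {27}, so F = 27. Strike 27 from A, B, C, D.
C's domain is down to {16}, so C = 16. Remove 16 from A.
No further eliminations apply; B can still be any of 13, 15, 20.

13, 15, 20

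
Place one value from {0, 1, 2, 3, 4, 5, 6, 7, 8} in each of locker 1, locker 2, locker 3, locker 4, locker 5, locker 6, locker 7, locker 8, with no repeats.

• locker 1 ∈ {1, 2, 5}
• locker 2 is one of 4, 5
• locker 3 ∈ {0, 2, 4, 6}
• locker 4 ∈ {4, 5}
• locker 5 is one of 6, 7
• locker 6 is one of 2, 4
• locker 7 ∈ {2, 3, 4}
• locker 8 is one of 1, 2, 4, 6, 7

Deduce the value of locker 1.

The 8 variables draw from only 8 values {0, 1, 2, 3, 4, 5, 6, 7}, so each is used; only locker 3 can be 0, hence locker 3 = 0.
The 7 still-open variables together cover exactly {1, 2, 3, 4, 5, 6, 7} — 7 values for 7 variables — and 3 appears only in locker 7's list, so locker 7 = 3.
locker 2 and locker 4 between them cover only {4, 5} — a naked pair. Remove those values from locker 1, locker 6, locker 8.
locker 6's domain is down to {2}, so locker 6 = 2. Remove 2 from locker 1, locker 8.
So locker 1 = 1.

1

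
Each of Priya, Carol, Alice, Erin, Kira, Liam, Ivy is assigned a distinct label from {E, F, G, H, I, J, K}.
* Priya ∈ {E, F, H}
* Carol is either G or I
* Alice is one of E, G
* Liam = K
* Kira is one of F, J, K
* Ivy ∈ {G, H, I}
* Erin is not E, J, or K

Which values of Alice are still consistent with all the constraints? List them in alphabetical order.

Liam must be K (only option left). Eliminate K elsewhere: Kira.
The 6 still-open variables together cover exactly {E, F, G, H, I, J} — 6 values for 6 variables — and J appears only in Kira's list, so Kira = J.
No further eliminations apply; Alice can still be any of E, G.

E, G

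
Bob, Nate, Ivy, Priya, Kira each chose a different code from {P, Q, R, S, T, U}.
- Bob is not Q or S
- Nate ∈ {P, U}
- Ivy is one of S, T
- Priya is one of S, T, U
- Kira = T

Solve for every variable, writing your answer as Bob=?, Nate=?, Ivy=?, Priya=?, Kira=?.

Bob=R, Nate=P, Ivy=S, Priya=U, Kira=T

Kira's domain is down to {T}, so Kira = T. Remove T from Bob, Ivy, Priya.
Ivy's domain is down to {S}, so Ivy = S. Eliminate S elsewhere: Priya.
Priya has just one choice, so Priya = U. Remove U from Bob, Nate.
Nate must be P (only option left). Eliminate P elsewhere: Bob.
Bob has just one choice, so Bob = R.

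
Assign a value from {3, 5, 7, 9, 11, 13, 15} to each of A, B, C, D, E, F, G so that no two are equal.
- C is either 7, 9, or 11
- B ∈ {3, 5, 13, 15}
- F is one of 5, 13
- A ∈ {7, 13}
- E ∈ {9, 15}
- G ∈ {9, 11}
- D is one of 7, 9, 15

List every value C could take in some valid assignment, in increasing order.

7, 9, 11

Among the 7 variables, 3 fits only B (and all 7 values in {3, 5, 7, 9, 11, 13, 15} must be used), so B = 3.
Among the 6 still-open variables, 5 fits only F (and all 6 values in {5, 7, 9, 11, 13, 15} must be used), so F = 5.
The 5 still-open variables draw from only 5 values {7, 9, 11, 13, 15}, so each is used; only A can be 13, hence A = 13.
No further eliminations apply; C can still be any of 7, 9, 11.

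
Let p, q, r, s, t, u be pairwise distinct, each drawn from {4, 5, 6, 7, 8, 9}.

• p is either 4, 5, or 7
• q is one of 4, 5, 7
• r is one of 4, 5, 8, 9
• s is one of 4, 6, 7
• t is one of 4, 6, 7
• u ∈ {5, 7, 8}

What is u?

8

The 6 variables together cover exactly {4, 5, 6, 7, 8, 9} — 6 values for 6 variables — and 9 appears only in r's list, so r = 9.
The 5 still-open variables draw from only 5 values {4, 5, 6, 7, 8}, so each is used; only u can be 8, hence u = 8.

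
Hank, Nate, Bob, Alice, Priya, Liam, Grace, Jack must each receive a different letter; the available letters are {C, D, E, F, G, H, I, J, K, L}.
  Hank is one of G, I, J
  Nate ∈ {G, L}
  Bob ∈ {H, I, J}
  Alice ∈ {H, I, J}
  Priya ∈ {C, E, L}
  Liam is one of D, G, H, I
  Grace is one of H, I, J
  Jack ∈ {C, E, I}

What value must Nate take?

L

The 8 variables together cover exactly {C, D, E, G, H, I, J, L} — 8 values for 8 variables — and D appears only in Liam's list, so Liam = D.
Bob, Alice, Grace share exactly the 3 values {H, I, J}; by pigeonhole those values go to them, so strike H, I, J from Hank, Jack.
Hank has just one choice, so Hank = G. Strike G from Nate.
So Nate = L.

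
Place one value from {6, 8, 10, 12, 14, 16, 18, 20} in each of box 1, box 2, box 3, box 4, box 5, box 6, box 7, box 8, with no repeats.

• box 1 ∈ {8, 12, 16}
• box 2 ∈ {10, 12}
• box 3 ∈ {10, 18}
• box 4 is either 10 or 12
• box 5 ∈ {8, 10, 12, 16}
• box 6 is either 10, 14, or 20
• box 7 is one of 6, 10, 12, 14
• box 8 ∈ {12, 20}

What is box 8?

20

The 8 variables together cover exactly {6, 8, 10, 12, 14, 16, 18, 20} — 8 values for 8 variables — and 6 appears only in box 7's list, so box 7 = 6.
The 7 still-open variables together cover exactly {8, 10, 12, 14, 16, 18, 20} — 7 values for 7 variables — and 14 appears only in box 6's list, so box 6 = 14.
The 6 still-open variables together cover exactly {8, 10, 12, 16, 18, 20} — 6 values for 6 variables — and 18 appears only in box 3's list, so box 3 = 18.
Among the 5 still-open variables, 20 fits only box 8 (and all 5 values in {8, 10, 12, 16, 20} must be used), so box 8 = 20.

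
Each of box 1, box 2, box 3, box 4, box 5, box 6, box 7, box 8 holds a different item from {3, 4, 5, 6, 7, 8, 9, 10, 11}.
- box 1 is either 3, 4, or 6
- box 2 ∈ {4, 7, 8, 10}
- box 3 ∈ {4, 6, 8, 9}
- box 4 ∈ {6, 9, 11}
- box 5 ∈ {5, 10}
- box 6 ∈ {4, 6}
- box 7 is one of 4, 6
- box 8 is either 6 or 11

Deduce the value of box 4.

The 2 variables box 6 and box 7 are confined to {4, 6}, which locks those values in; drop them from box 1, box 2, box 3, box 4, box 8.
box 1's domain is down to {3}, so box 1 = 3.
That leaves box 8 = 11. So box 4 can't be 11.
So box 4 = 9.

9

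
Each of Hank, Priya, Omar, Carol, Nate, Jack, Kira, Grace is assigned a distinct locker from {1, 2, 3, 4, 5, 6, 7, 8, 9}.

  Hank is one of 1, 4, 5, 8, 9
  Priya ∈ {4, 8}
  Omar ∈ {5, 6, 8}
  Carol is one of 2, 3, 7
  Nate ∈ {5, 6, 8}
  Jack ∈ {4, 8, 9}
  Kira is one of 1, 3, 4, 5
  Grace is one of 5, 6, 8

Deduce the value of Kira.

Omar, Nate, Grace share exactly the 3 values {5, 6, 8}; by pigeonhole those values go to them, so strike 5, 6, 8 from Hank, Priya, Jack, Kira.
That leaves Priya = 4. Eliminate 4 elsewhere: Hank, Jack, Kira.
That leaves Jack = 9. So Hank can't be 9.
That leaves Hank = 1. Strike 1 from Kira.
So Kira = 3.

3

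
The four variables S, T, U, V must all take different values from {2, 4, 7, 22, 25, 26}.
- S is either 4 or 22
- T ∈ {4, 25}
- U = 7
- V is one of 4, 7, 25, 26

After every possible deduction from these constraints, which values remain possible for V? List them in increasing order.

U must be 7 (only option left). Eliminate 7 elsewhere: V.
No further eliminations apply; V can still be any of 4, 25, 26.

4, 25, 26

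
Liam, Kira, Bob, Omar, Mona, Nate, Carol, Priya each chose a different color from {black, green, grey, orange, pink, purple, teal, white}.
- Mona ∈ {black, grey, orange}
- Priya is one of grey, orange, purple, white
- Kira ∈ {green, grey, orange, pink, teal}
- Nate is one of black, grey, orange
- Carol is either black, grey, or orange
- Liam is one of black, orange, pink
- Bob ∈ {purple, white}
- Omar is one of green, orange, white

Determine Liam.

pink

The 8 variables draw from only 8 values {black, green, grey, orange, pink, purple, teal, white}, so each is used; only Kira can be teal, hence Kira = teal.
Among the 7 still-open variables, green fits only Omar (and all 7 values in {black, green, grey, orange, pink, purple, white} must be used), so Omar = green.
Among the 6 still-open variables, pink fits only Liam (and all 6 values in {black, grey, orange, pink, purple, white} must be used), so Liam = pink.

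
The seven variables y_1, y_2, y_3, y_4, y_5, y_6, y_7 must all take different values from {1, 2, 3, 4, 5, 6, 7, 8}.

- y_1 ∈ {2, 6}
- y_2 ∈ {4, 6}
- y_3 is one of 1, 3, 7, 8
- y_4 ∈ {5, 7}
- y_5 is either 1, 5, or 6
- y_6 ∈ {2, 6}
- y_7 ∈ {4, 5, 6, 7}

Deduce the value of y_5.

1

The 2 variables y_1 and y_6 are confined to {2, 6}, which locks those values in; drop them from y_2, y_5, y_7.
y_2 must be 4 (only option left). Eliminate 4 elsewhere: y_7.
y_4 and y_7 between them cover only {5, 7} — a naked pair. Remove those values from y_3, y_5.
So y_5 = 1.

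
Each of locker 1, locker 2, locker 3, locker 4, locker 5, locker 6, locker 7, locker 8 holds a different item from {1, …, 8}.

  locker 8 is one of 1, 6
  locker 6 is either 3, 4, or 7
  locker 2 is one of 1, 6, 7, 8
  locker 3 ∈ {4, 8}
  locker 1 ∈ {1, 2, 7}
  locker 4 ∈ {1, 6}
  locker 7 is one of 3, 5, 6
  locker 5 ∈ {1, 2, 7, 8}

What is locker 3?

4

Among the 8 variables, 5 fits only locker 7 (and all 8 values in {1, 2, 3, 4, 5, 6, 7, 8} must be used), so locker 7 = 5.
The 7 still-open variables draw from only 7 values {1, 2, 3, 4, 6, 7, 8}, so each is used; only locker 6 can be 3, hence locker 6 = 3.
Among the 6 still-open variables, 4 fits only locker 3 (and all 6 values in {1, 2, 4, 6, 7, 8} must be used), so locker 3 = 4.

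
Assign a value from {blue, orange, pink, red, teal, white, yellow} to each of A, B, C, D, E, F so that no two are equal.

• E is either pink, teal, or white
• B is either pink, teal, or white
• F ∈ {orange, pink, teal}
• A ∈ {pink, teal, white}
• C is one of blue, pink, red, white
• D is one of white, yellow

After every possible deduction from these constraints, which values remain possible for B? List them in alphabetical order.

A, B, E between them cover only {pink, teal, white} — a naked triple. Remove those values from C, D, F.
That leaves D = yellow.
F must be orange (only option left).
No further eliminations apply; B can still be any of pink, teal, white.

pink, teal, white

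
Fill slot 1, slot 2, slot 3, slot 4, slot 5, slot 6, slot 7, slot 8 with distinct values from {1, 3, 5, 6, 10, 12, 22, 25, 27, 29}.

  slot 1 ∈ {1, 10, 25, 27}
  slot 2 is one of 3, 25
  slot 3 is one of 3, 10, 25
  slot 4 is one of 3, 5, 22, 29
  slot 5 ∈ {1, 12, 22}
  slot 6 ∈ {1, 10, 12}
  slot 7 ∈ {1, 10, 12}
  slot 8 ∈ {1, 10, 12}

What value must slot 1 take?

slot 6, slot 7, slot 8 share exactly the 3 values {1, 10, 12}; by pigeonhole those values go to them, so strike 1, 10, 12 from slot 1, slot 3, slot 5.
slot 5's domain is down to {22}, so slot 5 = 22. Remove 22 from slot 4.
slot 2 and slot 3 between them cover only {3, 25} — a naked pair. Remove those values from slot 1, slot 4.
So slot 1 = 27.

27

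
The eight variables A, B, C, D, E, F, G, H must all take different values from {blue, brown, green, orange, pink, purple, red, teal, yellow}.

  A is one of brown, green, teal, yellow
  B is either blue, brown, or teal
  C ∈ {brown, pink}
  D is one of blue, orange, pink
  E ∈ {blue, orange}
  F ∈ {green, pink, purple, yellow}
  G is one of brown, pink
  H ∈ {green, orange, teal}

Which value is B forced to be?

teal

The 8 variables together cover exactly {blue, brown, green, orange, pink, purple, teal, yellow} — 8 values for 8 variables — and purple appears only in F's list, so F = purple.
Among the 7 still-open variables, yellow fits only A (and all 7 values in {blue, brown, green, orange, pink, teal, yellow} must be used), so A = yellow.
The 6 still-open variables draw from only 6 values {blue, brown, green, orange, pink, teal}, so each is used; only H can be green, hence H = green.
Among the 5 still-open variables, teal fits only B (and all 5 values in {blue, brown, orange, pink, teal} must be used), so B = teal.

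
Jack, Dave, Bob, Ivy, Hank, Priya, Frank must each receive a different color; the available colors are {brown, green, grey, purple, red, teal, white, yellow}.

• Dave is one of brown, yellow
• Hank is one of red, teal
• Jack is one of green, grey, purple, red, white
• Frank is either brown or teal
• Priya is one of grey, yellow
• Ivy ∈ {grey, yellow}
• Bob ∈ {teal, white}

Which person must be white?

Ivy and Priya share exactly the 2 values {grey, yellow}; by pigeonhole those values go to them, so strike grey, yellow from Jack, Dave.
Dave's domain is down to {brown}, so Dave = brown. So Frank can't be brown.
Frank must be teal (only option left). So Bob, Hank can't be teal.
So white goes to Bob.

Bob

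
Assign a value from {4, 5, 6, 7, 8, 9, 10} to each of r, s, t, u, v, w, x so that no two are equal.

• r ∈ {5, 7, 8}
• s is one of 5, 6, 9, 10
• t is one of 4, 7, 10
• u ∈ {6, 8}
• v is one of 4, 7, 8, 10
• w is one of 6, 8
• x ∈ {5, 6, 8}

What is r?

7

The 7 variables together cover exactly {4, 5, 6, 7, 8, 9, 10} — 7 values for 7 variables — and 9 appears only in s's list, so s = 9.
u and w share exactly the 2 values {6, 8}; by pigeonhole those values go to them, so strike 6, 8 from r, v, x.
x's domain is down to {5}, so x = 5. So r can't be 5.
So r = 7.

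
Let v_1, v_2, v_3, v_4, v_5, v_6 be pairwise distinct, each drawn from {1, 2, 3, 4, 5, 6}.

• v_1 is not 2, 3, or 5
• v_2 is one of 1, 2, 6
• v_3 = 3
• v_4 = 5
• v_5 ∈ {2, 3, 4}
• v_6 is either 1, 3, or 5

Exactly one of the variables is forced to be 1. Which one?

v_6

v_3 has just one choice, so v_3 = 3. Remove 3 from v_5, v_6.
v_4's domain is down to {5}, so v_4 = 5. Strike 5 from v_6.
So 1 goes to v_6.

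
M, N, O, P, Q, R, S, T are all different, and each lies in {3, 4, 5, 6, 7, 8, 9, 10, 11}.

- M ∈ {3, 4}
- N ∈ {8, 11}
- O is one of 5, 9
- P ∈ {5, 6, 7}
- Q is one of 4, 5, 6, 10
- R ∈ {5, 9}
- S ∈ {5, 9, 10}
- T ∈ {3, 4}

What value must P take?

M and T share exactly the 2 values {3, 4}; by pigeonhole those values go to them, so strike 3, 4 from Q.
O and R between them cover only {5, 9} — a naked pair. Remove those values from P, Q, S.
S must be 10 (only option left). Remove 10 from Q.
Q must be 6 (only option left). Strike 6 from P.
So P = 7.

7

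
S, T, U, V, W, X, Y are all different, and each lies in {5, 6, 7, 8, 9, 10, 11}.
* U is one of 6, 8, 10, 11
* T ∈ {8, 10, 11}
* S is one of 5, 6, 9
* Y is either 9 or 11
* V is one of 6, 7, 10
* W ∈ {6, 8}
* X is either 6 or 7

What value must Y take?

The 7 variables together cover exactly {5, 6, 7, 8, 9, 10, 11} — 7 values for 7 variables — and 5 appears only in S's list, so S = 5.
The 6 still-open variables draw from only 6 values {6, 7, 8, 9, 10, 11}, so each is used; only Y can be 9, hence Y = 9.

9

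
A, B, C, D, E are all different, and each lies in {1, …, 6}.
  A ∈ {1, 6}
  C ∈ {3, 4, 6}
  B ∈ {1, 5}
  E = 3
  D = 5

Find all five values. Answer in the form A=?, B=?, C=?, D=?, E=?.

A=6, B=1, C=4, D=5, E=3

D's domain is down to {5}, so D = 5. Eliminate 5 elsewhere: B.
That leaves E = 3. Eliminate 3 elsewhere: C.
B's domain is down to {1}, so B = 1. Eliminate 1 elsewhere: A.
A must be 6 (only option left). Eliminate 6 elsewhere: C.
C must be 4 (only option left).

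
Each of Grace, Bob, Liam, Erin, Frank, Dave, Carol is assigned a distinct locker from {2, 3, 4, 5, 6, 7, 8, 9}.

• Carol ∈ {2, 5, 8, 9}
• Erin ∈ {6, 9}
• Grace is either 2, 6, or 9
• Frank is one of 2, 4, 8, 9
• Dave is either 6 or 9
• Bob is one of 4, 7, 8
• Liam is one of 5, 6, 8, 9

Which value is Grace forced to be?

2

The 7 variables together cover exactly {2, 4, 5, 6, 7, 8, 9} — 7 values for 7 variables — and 7 appears only in Bob's list, so Bob = 7.
The 6 still-open variables draw from only 6 values {2, 4, 5, 6, 8, 9}, so each is used; only Frank can be 4, hence Frank = 4.
Erin and Dave share exactly the 2 values {6, 9}; by pigeonhole those values go to them, so strike 6, 9 from Grace, Liam, Carol.
So Grace = 2.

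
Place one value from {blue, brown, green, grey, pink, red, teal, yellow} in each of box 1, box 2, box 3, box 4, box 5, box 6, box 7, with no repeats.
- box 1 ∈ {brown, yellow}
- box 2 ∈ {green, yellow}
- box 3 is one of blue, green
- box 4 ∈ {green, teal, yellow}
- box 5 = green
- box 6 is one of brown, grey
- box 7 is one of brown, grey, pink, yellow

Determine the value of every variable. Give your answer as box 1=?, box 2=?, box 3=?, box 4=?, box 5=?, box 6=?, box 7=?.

box 5 must be green (only option left). Eliminate green elsewhere: box 2, box 3, box 4.
box 2 has just one choice, so box 2 = yellow. Remove yellow from box 1, box 4, box 7.
That leaves box 3 = blue.
box 4 must be teal (only option left).
box 1 has just one choice, so box 1 = brown. Strike brown from box 6, box 7.
box 6's domain is down to {grey}, so box 6 = grey. Remove grey from box 7.
That leaves box 7 = pink.

box 1=brown, box 2=yellow, box 3=blue, box 4=teal, box 5=green, box 6=grey, box 7=pink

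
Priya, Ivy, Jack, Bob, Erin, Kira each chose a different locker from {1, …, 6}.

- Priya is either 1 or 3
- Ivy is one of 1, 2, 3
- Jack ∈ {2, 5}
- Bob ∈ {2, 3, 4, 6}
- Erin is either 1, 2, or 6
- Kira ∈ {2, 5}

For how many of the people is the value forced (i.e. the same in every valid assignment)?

Among the 6 variables, 4 fits only Bob (and all 6 values in {1, 2, 3, 4, 5, 6} must be used), so Bob = 4.
The 5 still-open variables draw from only 5 values {1, 2, 3, 5, 6}, so each is used; only Erin can be 6, hence Erin = 6.
The 2 variables Jack and Kira are confined to {2, 5}, which locks those values in; drop them from Ivy.
Determined: Bob=4, Erin=6. The other people each still have more than one consistent value. That makes 2.

2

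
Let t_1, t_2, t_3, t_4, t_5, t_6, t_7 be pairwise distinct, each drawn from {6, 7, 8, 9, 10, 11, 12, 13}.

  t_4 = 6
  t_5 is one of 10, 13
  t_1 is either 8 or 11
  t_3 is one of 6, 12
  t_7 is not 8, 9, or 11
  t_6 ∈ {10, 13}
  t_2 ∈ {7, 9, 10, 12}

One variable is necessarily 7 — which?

t_7

t_4 must be 6 (only option left). Eliminate 6 elsewhere: t_3, t_7.
t_3 must be 12 (only option left). Eliminate 12 elsewhere: t_2, t_7.
t_5 and t_6 between them cover only {10, 13} — a naked pair. Remove those values from t_2, t_7.
So 7 goes to t_7.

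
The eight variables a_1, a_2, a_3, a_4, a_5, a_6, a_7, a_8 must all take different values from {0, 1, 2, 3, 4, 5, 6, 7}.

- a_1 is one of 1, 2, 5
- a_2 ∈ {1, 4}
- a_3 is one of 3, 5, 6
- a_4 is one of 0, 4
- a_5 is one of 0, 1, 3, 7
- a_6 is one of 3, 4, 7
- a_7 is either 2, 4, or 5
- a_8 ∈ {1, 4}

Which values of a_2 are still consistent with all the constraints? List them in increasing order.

1, 4

The 8 variables together cover exactly {0, 1, 2, 3, 4, 5, 6, 7} — 8 values for 8 variables — and 6 appears only in a_3's list, so a_3 = 6.
a_2 and a_8 between them cover only {1, 4} — a naked pair. Remove those values from a_1, a_4, a_5, a_6, a_7.
a_4 has just one choice, so a_4 = 0. Eliminate 0 elsewhere: a_5.
No further eliminations apply; a_2 can still be any of 1, 4.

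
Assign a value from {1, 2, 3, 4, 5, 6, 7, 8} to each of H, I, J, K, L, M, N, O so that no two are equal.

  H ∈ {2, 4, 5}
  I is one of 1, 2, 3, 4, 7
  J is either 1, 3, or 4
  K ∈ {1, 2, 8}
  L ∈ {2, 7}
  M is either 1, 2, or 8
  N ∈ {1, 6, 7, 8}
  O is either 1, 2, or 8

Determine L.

7

The 8 variables draw from only 8 values {1, 2, 3, 4, 5, 6, 7, 8}, so each is used; only H can be 5, hence H = 5.
Among the 7 still-open variables, 6 fits only N (and all 7 values in {1, 2, 3, 4, 6, 7, 8} must be used), so N = 6.
K, M, O between them cover only {1, 2, 8} — a naked triple. Remove those values from I, J, L.
So L = 7.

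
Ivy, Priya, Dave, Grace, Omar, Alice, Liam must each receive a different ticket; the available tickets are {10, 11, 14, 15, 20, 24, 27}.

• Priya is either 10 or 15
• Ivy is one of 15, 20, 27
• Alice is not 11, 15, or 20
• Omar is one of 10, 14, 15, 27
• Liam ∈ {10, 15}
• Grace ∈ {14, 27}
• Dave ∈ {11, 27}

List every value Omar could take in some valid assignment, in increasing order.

Among the 7 variables, 11 fits only Dave (and all 7 values in {10, 11, 14, 15, 20, 24, 27} must be used), so Dave = 11.
The 6 still-open variables draw from only 6 values {10, 14, 15, 20, 24, 27}, so each is used; only Ivy can be 20, hence Ivy = 20.
The 5 still-open variables draw from only 5 values {10, 14, 15, 24, 27}, so each is used; only Alice can be 24, hence Alice = 24.
Priya and Liam between them cover only {10, 15} — a naked pair. Remove those values from Omar.
No further eliminations apply; Omar can still be any of 14, 27.

14, 27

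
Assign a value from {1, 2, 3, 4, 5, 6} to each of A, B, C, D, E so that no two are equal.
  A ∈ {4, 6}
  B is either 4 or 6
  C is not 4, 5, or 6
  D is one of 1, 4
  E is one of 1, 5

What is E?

The 2 variables A and B are confined to {4, 6}, which locks those values in; drop them from D.
D has just one choice, so D = 1. So C, E can't be 1.
So E = 5.

5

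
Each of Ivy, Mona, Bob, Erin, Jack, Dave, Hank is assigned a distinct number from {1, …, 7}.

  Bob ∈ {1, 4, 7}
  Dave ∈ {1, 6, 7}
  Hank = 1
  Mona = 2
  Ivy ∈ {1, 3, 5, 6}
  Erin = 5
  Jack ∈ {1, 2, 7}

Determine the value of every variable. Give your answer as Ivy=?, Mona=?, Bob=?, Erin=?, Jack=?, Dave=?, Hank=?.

Ivy=3, Mona=2, Bob=4, Erin=5, Jack=7, Dave=6, Hank=1

Mona must be 2 (only option left). Eliminate 2 elsewhere: Jack.
Erin must be 5 (only option left). So Ivy can't be 5.
That leaves Hank = 1. Remove 1 from Ivy, Bob, Jack, Dave.
That leaves Jack = 7. Strike 7 from Bob, Dave.
Dave has just one choice, so Dave = 6. Eliminate 6 elsewhere: Ivy.
Ivy's domain is down to {3}, so Ivy = 3.
Bob's domain is down to {4}, so Bob = 4.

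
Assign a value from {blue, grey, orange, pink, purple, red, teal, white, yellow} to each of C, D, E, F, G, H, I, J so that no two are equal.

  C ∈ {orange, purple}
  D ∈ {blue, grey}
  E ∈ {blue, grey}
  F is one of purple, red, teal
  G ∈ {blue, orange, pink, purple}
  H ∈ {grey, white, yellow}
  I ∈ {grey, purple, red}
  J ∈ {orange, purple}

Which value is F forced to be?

teal

C and J share exactly the 2 values {orange, purple}; by pigeonhole those values go to them, so strike orange, purple from F, G, I.
D and E between them cover only {blue, grey} — a naked pair. Remove those values from G, H, I.
That leaves G = pink.
I must be red (only option left). Eliminate red elsewhere: F.
So F = teal.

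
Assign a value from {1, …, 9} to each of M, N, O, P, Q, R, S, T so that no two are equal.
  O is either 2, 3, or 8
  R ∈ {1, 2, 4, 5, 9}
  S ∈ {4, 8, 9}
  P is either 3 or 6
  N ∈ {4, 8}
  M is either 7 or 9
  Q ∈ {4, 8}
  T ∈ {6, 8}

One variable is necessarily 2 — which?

O

The 2 variables N and Q are confined to {4, 8}, which locks those values in; drop them from O, R, S, T.
S has just one choice, so S = 9. Strike 9 from M, R.
T must be 6 (only option left). Remove 6 from P.
That leaves M = 7.
P has just one choice, so P = 3. Eliminate 3 elsewhere: O.
So 2 goes to O.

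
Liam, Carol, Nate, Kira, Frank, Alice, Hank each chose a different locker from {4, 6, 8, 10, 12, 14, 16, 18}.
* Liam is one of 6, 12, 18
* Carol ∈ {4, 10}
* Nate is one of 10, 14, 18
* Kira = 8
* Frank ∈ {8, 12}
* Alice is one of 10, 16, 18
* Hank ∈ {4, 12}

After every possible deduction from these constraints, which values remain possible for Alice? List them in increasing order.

Kira's domain is down to {8}, so Kira = 8. Eliminate 8 elsewhere: Frank.
Frank's domain is down to {12}, so Frank = 12. Strike 12 from Liam, Hank.
Hank has just one choice, so Hank = 4. So Carol can't be 4.
Carol has just one choice, so Carol = 10. Strike 10 from Nate, Alice.
No further eliminations apply; Alice can still be any of 16, 18.

16, 18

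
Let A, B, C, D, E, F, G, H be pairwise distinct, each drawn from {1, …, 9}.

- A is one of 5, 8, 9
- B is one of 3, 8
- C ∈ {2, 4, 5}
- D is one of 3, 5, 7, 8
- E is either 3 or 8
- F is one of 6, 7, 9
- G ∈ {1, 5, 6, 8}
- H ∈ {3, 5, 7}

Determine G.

B and E between them cover only {3, 8} — a naked pair. Remove those values from A, D, G, H.
D and H share exactly the 2 values {5, 7}; by pigeonhole those values go to them, so strike 5, 7 from A, C, F, G.
A has just one choice, so A = 9. Remove 9 from F.
F's domain is down to {6}, so F = 6. Remove 6 from G.
So G = 1.

1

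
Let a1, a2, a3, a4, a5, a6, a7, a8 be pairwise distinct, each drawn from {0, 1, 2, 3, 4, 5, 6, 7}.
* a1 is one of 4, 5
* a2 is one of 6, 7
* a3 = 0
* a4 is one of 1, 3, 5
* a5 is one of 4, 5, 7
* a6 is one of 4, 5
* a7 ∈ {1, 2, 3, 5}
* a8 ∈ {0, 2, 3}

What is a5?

a3 must be 0 (only option left). So a8 can't be 0.
The 7 still-open variables together cover exactly {1, 2, 3, 4, 5, 6, 7} — 7 values for 7 variables — and 6 appears only in a2's list, so a2 = 6.
The 6 still-open variables together cover exactly {1, 2, 3, 4, 5, 7} — 6 values for 6 variables — and 7 appears only in a5's list, so a5 = 7.

7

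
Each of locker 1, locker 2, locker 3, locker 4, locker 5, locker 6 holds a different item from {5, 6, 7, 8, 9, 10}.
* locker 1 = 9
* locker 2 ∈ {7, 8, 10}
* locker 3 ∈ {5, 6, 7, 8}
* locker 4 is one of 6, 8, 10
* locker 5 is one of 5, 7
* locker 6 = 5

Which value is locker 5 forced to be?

locker 1 has just one choice, so locker 1 = 9.
That leaves locker 6 = 5. So locker 3, locker 5 can't be 5.
So locker 5 = 7.

7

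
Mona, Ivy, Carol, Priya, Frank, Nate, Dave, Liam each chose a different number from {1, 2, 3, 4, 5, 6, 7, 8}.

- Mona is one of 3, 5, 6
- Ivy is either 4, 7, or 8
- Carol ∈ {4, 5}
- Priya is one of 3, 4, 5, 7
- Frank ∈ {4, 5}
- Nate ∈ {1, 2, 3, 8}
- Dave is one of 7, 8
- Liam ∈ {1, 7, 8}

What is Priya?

3

The 8 variables together cover exactly {1, 2, 3, 4, 5, 6, 7, 8} — 8 values for 8 variables — and 2 appears only in Nate's list, so Nate = 2.
The 7 still-open variables together cover exactly {1, 3, 4, 5, 6, 7, 8} — 7 values for 7 variables — and 1 appears only in Liam's list, so Liam = 1.
The 6 still-open variables draw from only 6 values {3, 4, 5, 6, 7, 8}, so each is used; only Mona can be 6, hence Mona = 6.
The 5 still-open variables together cover exactly {3, 4, 5, 7, 8} — 5 values for 5 variables — and 3 appears only in Priya's list, so Priya = 3.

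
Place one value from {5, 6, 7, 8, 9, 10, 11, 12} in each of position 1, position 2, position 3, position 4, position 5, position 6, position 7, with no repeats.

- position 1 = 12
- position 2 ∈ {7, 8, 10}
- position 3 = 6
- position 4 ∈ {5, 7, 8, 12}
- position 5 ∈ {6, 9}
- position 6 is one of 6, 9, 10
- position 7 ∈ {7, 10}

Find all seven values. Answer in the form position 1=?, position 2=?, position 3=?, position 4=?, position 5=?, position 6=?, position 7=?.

position 1 must be 12 (only option left). Strike 12 from position 4.
position 3's domain is down to {6}, so position 3 = 6. So position 5, position 6 can't be 6.
That leaves position 5 = 9. Remove 9 from position 6.
position 6 must be 10 (only option left). Remove 10 from position 2, position 7.
That leaves position 7 = 7. So position 2, position 4 can't be 7.
That leaves position 2 = 8. So position 4 can't be 8.
position 4 must be 5 (only option left).

position 1=12, position 2=8, position 3=6, position 4=5, position 5=9, position 6=10, position 7=7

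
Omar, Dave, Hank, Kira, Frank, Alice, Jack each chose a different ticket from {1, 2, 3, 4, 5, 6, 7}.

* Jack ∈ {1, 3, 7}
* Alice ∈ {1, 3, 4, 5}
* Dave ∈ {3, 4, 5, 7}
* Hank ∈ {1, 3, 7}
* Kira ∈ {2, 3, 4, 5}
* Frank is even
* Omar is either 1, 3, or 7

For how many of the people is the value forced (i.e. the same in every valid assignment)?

The 7 variables together cover exactly {1, 2, 3, 4, 5, 6, 7} — 7 values for 7 variables — and 6 appears only in Frank's list, so Frank = 6.
The 6 still-open variables together cover exactly {1, 2, 3, 4, 5, 7} — 6 values for 6 variables — and 2 appears only in Kira's list, so Kira = 2.
The 3 variables Omar, Hank, Jack are confined to {1, 3, 7}, which locks those values in; drop them from Dave, Alice.
Determined: Kira=2, Frank=6. The other people each still have more than one consistent value. That makes 2.

2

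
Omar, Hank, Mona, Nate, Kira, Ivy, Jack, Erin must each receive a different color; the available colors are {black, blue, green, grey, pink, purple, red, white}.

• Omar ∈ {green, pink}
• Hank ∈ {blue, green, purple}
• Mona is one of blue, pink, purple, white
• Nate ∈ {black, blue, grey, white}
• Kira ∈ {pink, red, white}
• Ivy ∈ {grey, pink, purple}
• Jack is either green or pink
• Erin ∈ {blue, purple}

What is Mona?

Among the 8 variables, black fits only Nate (and all 8 values in {black, blue, green, grey, pink, purple, red, white} must be used), so Nate = black.
The 7 still-open variables draw from only 7 values {blue, green, grey, pink, purple, red, white}, so each is used; only Ivy can be grey, hence Ivy = grey.
Among the 6 still-open variables, red fits only Kira (and all 6 values in {blue, green, pink, purple, red, white} must be used), so Kira = red.
The 5 still-open variables together cover exactly {blue, green, pink, purple, white} — 5 values for 5 variables — and white appears only in Mona's list, so Mona = white.

white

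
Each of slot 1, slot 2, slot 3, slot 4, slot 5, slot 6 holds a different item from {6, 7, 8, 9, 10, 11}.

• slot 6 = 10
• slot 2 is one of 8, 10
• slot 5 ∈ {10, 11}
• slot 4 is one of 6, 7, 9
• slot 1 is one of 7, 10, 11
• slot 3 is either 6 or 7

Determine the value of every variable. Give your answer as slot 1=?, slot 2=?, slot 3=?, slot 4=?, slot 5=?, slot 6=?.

slot 6's domain is down to {10}, so slot 6 = 10. Eliminate 10 elsewhere: slot 1, slot 2, slot 5.
slot 2's domain is down to {8}, so slot 2 = 8.
That leaves slot 5 = 11. Eliminate 11 elsewhere: slot 1.
slot 1 has just one choice, so slot 1 = 7. Strike 7 from slot 3, slot 4.
slot 3 must be 6 (only option left). Eliminate 6 elsewhere: slot 4.
That leaves slot 4 = 9.

slot 1=7, slot 2=8, slot 3=6, slot 4=9, slot 5=11, slot 6=10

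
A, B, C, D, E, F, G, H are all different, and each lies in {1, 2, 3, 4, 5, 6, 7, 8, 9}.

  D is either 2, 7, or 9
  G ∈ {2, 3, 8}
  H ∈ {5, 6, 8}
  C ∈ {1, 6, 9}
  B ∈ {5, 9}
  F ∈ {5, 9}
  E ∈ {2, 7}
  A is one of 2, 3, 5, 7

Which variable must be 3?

The 8 variables together cover exactly {1, 2, 3, 5, 6, 7, 8, 9} — 8 values for 8 variables — and 1 appears only in C's list, so C = 1.
The 7 still-open variables together cover exactly {2, 3, 5, 6, 7, 8, 9} — 7 values for 7 variables — and 6 appears only in H's list, so H = 6.
The 6 still-open variables together cover exactly {2, 3, 5, 7, 8, 9} — 6 values for 6 variables — and 8 appears only in G's list, so G = 8.
The 5 still-open variables together cover exactly {2, 3, 5, 7, 9} — 5 values for 5 variables — and 3 appears only in A's list, so A = 3.

A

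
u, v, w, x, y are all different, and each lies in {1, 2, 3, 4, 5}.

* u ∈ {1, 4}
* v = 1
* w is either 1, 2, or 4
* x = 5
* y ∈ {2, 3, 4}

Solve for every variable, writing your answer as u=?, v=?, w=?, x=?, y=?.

v's domain is down to {1}, so v = 1. Eliminate 1 elsewhere: u, w.
That leaves x = 5.
u's domain is down to {4}, so u = 4. Remove 4 from w, y.
w has just one choice, so w = 2. So y can't be 2.
That leaves y = 3.

u=4, v=1, w=2, x=5, y=3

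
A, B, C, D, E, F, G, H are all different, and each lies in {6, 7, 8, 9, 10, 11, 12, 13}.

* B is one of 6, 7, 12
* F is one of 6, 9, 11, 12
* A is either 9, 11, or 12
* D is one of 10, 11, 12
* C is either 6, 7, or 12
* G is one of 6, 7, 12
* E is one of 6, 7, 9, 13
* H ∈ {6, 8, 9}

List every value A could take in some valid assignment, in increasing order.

9, 11

The 8 variables together cover exactly {6, 7, 8, 9, 10, 11, 12, 13} — 8 values for 8 variables — and 8 appears only in H's list, so H = 8.
The 7 still-open variables together cover exactly {6, 7, 9, 10, 11, 12, 13} — 7 values for 7 variables — and 10 appears only in D's list, so D = 10.
Among the 6 still-open variables, 13 fits only E (and all 6 values in {6, 7, 9, 11, 12, 13} must be used), so E = 13.
B, C, G between them cover only {6, 7, 12} — a naked triple. Remove those values from A, F.
No further eliminations apply; A can still be any of 9, 11.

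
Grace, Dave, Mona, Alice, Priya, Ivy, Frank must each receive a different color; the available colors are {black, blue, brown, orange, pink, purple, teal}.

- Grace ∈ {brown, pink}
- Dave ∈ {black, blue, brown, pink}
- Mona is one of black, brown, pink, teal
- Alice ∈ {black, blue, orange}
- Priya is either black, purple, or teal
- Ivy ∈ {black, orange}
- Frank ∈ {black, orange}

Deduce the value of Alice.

Among the 7 variables, purple fits only Priya (and all 7 values in {black, blue, brown, orange, pink, purple, teal} must be used), so Priya = purple.
The 6 still-open variables draw from only 6 values {black, blue, brown, orange, pink, teal}, so each is used; only Mona can be teal, hence Mona = teal.
Ivy and Frank share exactly the 2 values {black, orange}; by pigeonhole those values go to them, so strike black, orange from Dave, Alice.
So Alice = blue.

blue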